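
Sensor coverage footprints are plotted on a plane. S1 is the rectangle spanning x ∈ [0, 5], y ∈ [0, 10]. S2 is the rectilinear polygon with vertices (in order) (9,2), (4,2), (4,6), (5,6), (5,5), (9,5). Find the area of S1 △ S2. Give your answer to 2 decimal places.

58.00

|S1| = 50, |S2| = 16, |S1∩S2| = 4.
|S1 △ S2| = |S1| + |S2| − 2·|S1∩S2| = 50 + 16 − 8 = 58.00.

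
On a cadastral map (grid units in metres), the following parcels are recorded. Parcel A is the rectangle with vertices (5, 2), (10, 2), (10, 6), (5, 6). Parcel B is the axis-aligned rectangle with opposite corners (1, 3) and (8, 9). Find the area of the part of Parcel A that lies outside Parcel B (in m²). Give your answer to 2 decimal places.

11.00

|Parcel A∩Parcel B|: x∈[5,8], y∈[3,6] → 3·3 = 9.
|Parcel A| = 20.
|Parcel A ∖ Parcel B| = |Parcel A| − |Parcel A∩Parcel B| = 20 − 9 = 11.00.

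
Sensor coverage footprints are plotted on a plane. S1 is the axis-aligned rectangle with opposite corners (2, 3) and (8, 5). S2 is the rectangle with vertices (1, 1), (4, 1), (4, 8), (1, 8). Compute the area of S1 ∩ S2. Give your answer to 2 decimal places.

4.00

|S1∩S2|: x∈[2,4], y∈[3,5] → 2·2 = 4.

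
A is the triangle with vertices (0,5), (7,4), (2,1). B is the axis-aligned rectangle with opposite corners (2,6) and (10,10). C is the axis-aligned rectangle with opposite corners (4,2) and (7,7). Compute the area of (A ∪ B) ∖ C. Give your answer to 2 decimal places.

|A ∪ B| = 45.
|(A ∪ B) ∩ C| = 6.3429.
|(A ∪ B) ∖ C| = 45 − 6.3429 = 38.66.

38.66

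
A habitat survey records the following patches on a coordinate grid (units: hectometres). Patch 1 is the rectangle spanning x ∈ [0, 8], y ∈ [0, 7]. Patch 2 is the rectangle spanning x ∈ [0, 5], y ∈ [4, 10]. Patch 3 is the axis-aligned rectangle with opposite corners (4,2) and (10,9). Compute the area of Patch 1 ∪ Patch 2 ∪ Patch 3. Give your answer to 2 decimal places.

By inclusion–exclusion:
Individual areas: |Patch 1| = 56, |Patch 2| = 30, |Patch 3| = 42.
|Patch 1∩Patch 2|: x∈[0,5], y∈[4,7] → 5·3 = 15.
|Patch 1∩Patch 3|: x∈[4,8], y∈[2,7] → 4·5 = 20.
|Patch 2∩Patch 3|: x∈[4,5], y∈[4,9] → 1·5 = 5.
|Patch 1∩Patch 2∩Patch 3| = 3.
|Patch 1 ∪ Patch 2 ∪ Patch 3| = 128 − 40 + 3 = 91.00.

91.00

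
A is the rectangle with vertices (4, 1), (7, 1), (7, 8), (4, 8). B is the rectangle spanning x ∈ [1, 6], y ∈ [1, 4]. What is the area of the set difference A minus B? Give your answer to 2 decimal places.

15.00

|A∩B|: x∈[4,6], y∈[1,4] → 2·3 = 6.
|A| = 21.
|A ∖ B| = |A| − |A∩B| = 21 − 6 = 15.00.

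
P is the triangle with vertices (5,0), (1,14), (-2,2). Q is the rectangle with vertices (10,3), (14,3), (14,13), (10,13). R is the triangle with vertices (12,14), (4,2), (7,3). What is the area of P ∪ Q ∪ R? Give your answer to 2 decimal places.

97.64

By inclusion–exclusion:
Individual areas: |P| = 45, |Q| = 40, |R| = 14.
|P∩Q| = 0.
|P∩R| = 0.0685.
|Q∩R| = 1.2939.
|P∩Q∩R| = 0.
|P ∪ Q ∪ R| = 99 − 1.3624 + 0 = 97.64.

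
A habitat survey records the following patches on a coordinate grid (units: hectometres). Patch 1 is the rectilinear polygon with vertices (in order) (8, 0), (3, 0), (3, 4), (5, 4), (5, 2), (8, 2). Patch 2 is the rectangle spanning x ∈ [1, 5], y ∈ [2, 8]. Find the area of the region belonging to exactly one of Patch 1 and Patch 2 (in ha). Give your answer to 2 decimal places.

|Patch 1| = 14, |Patch 2| = 24, |Patch 1∩Patch 2| = 4.
|Patch 1 △ Patch 2| = |Patch 1| + |Patch 2| − 2·|Patch 1∩Patch 2| = 14 + 24 − 8 = 30.00.

30.00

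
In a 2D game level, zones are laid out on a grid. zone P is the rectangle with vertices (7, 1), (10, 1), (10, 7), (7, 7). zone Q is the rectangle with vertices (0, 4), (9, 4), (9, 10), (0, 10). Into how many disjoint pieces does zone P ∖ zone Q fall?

1

zone P ∖ zone Q is a single connected region.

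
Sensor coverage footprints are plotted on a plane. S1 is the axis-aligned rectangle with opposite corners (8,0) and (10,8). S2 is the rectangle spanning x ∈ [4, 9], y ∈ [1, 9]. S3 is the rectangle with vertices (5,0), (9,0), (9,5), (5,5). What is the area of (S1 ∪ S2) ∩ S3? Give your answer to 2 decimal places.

17.00

The region (S1 ∪ S2) ∩ S3 is the polygon with vertices (8,0), (8,1), (5,1), (5,5), (9,5), (9,0).
By the shoelace formula its area is 17.00.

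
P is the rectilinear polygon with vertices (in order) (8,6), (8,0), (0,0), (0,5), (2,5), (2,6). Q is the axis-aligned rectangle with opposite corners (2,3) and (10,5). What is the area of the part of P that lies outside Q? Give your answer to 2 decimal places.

34.00

|P| = 46, |P∩Q| = 12.
|P ∖ Q| = |P| − |P∩Q| = 46 − 12 = 34.00.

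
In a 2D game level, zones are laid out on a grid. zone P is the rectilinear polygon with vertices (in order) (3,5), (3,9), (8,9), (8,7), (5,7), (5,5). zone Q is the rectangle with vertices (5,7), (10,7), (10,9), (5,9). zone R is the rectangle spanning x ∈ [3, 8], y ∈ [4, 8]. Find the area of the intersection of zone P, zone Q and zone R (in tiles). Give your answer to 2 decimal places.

The intersection is the polygon with vertices (8,7), (5,7), (5,8), (8,8).
By the shoelace formula its area is 3.00.

3.00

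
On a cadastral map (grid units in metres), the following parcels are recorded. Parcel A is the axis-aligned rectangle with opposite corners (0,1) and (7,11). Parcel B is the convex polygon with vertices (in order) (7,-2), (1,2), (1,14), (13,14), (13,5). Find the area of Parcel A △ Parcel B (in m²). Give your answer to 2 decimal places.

|Parcel A| = 70, |Parcel B| = 159, |Parcel A∩Parcel B| = 59.25.
|Parcel A △ Parcel B| = |Parcel A| + |Parcel B| − 2·|Parcel A∩Parcel B| = 70 + 159 − 118.5 = 110.50.

110.50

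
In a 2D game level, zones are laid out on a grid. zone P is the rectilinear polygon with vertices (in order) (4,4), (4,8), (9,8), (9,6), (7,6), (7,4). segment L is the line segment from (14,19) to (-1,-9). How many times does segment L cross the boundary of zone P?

The segment meets the boundary at (5.964,4), (7.036,6), (8.107,8), (7,5.933).

4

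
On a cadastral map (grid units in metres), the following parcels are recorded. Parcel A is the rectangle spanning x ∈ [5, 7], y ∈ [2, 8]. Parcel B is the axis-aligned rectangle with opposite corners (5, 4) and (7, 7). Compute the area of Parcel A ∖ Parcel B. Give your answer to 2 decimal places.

|Parcel A∩Parcel B|: x∈[5,7], y∈[4,7] → 2·3 = 6.
|Parcel A| = 12.
|Parcel A ∖ Parcel B| = |Parcel A| − |Parcel A∩Parcel B| = 12 − 6 = 6.00.

6.00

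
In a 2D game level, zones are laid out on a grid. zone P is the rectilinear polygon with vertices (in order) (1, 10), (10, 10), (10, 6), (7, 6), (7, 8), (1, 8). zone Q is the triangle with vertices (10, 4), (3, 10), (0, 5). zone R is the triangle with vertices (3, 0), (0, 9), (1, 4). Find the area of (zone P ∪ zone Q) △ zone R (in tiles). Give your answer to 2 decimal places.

|zone P ∪ zone Q| = 46.7762.
|(zone P ∪ zone Q) ∩ zone R| = 0.6117.
|(zone P ∪ zone Q) △ zone R| = 46.7762 + 3 − 1.2234 = 48.55.

48.55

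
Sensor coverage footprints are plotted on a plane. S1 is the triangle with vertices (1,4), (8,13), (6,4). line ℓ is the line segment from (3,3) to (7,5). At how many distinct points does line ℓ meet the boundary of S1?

2

The segment meets the boundary at (6.125,4.562), (5,4).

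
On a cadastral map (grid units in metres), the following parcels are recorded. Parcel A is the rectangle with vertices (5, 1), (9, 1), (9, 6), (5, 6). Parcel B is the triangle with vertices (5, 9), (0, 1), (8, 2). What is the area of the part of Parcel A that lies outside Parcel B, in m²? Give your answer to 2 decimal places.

10.87

|Parcel A| = 20, |Parcel A∩Parcel B| = 9.1339.
|Parcel A ∖ Parcel B| = |Parcel A| − |Parcel A∩Parcel B| = 20 − 9.1339 = 10.87.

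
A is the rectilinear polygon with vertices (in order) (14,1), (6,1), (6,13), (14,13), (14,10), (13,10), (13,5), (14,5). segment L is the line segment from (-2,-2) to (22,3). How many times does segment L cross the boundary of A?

The segment meets the boundary at (14,1.333), (12.4,1).

2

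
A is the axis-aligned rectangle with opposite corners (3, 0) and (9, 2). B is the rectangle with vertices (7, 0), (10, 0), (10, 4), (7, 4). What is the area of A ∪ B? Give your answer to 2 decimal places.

20.00

By inclusion–exclusion:
Individual areas: |A| = 12, |B| = 12.
|A∩B|: x∈[7,9], y∈[0,2] → 2·2 = 4.
|A ∪ B| = 24 − 4 = 20.00.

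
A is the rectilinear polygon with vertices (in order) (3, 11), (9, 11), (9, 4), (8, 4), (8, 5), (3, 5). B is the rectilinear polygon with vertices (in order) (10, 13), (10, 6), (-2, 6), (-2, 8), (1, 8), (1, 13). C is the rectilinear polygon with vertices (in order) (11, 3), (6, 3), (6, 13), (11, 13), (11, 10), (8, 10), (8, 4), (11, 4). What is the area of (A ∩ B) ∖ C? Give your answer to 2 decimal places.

19.00

|A ∩ B| = 30.
|(A ∩ B) ∩ C| = 11.
|(A ∩ B) ∖ C| = 30 − 11 = 19.00.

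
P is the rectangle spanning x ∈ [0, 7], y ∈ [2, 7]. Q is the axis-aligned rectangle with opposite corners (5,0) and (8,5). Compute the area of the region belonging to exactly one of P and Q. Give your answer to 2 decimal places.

|P∩Q|: x∈[5,7], y∈[2,5] → 2·3 = 6.
|P △ Q| = |P| + |Q| − 2·|P∩Q| = 35 + 15 − 12 = 38.00.

38.00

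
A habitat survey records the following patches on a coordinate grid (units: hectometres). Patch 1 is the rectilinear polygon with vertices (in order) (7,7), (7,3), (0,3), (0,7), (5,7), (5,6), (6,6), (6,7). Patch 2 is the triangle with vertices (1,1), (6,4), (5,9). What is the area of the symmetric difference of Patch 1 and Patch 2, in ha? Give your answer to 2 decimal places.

|Patch 1| = 27, |Patch 2| = 14, |Patch 1∩Patch 2| = 9.7667.
|Patch 1 △ Patch 2| = |Patch 1| + |Patch 2| − 2·|Patch 1∩Patch 2| = 27 + 14 − 19.5333 = 21.47.

21.47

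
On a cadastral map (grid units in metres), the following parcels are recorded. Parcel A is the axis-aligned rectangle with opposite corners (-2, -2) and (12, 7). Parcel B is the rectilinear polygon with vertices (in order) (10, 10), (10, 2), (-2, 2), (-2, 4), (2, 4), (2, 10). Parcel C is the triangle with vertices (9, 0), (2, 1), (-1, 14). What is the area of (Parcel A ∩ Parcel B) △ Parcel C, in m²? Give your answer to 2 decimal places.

|Parcel A ∩ Parcel B| = 48.
|(Parcel A ∩ Parcel B) ∩ Parcel C| = 19.8516.
|(Parcel A ∩ Parcel B) △ Parcel C| = 48 + 44 − 39.7033 = 52.30.

52.30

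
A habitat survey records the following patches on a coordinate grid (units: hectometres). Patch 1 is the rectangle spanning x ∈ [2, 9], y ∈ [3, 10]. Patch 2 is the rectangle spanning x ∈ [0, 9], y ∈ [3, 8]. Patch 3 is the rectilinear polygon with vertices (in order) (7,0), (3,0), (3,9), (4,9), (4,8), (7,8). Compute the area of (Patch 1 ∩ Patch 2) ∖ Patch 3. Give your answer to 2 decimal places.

15.00

|Patch 1 ∩ Patch 2| = 35.
|(Patch 1 ∩ Patch 2) ∩ Patch 3| = 20.
|(Patch 1 ∩ Patch 2) ∖ Patch 3| = 35 − 20 = 15.00.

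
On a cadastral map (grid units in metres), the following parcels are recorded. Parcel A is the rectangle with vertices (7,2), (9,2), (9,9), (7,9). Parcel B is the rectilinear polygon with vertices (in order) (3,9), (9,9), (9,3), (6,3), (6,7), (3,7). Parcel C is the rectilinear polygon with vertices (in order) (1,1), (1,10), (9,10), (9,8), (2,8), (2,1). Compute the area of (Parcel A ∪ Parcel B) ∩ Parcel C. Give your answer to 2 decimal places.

The region (Parcel A ∪ Parcel B) ∩ Parcel C is the polygon with vertices (3,9), (7,9), (9,9), (9,8), (3,8).
By the shoelace formula its area is 6.00.

6.00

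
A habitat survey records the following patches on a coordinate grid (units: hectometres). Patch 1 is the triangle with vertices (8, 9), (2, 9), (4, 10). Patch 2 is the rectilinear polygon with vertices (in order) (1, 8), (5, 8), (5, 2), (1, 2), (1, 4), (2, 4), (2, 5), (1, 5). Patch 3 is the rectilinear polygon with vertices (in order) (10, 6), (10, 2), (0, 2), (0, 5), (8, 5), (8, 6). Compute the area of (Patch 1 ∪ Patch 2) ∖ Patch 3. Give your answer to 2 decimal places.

|Patch 1 ∪ Patch 2| = 26.
|(Patch 1 ∪ Patch 2) ∩ Patch 3| = 11.
|(Patch 1 ∪ Patch 2) ∖ Patch 3| = 26 − 11 = 15.00.

15.00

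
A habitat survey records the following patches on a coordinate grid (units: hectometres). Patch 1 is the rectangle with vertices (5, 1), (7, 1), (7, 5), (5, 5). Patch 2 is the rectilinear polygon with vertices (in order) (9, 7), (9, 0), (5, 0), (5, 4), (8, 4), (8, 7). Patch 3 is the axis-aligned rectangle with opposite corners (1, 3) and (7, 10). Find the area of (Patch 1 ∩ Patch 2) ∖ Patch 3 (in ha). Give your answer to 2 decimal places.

|Patch 1 ∩ Patch 2| = 6.
|(Patch 1 ∩ Patch 2) ∩ Patch 3| = 2.
|(Patch 1 ∩ Patch 2) ∖ Patch 3| = 6 − 2 = 4.00.

4.00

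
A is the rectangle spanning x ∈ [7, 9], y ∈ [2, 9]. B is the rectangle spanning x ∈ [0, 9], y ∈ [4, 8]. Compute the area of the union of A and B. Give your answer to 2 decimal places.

By inclusion–exclusion:
Individual areas: |A| = 14, |B| = 36.
|A∩B|: x∈[7,9], y∈[4,8] → 2·4 = 8.
|A ∪ B| = 50 − 8 = 42.00.

42.00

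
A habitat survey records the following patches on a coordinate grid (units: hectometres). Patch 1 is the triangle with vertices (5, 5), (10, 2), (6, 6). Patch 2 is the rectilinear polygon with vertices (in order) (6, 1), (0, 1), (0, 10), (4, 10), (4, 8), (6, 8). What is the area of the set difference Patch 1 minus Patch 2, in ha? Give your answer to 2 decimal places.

3.20

|Patch 1| = 4, |Patch 1∩Patch 2| = 0.8.
|Patch 1 ∖ Patch 2| = |Patch 1| − |Patch 1∩Patch 2| = 4 − 0.8 = 3.20.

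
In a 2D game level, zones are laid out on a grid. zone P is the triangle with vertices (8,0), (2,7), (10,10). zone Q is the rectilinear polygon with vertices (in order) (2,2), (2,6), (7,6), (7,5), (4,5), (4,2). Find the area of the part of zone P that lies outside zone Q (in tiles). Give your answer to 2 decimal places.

33.24

|zone P| = 37, |zone P∩zone Q| = 3.7619.
|zone P ∖ zone Q| = |zone P| − |zone P∩zone Q| = 37 − 3.7619 = 33.24.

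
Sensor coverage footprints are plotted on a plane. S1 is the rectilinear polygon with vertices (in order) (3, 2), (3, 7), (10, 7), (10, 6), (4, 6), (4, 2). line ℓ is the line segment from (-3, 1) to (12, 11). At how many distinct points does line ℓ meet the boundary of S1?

4

The segment meets the boundary at (4.5,6), (4,5.667), (6,7), (3,5).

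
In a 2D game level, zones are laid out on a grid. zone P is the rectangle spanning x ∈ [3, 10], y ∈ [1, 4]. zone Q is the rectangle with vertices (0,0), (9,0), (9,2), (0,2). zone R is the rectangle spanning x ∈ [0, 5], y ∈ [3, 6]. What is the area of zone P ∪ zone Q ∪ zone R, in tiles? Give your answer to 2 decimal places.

46.00

By inclusion–exclusion:
Individual areas: |zone P| = 21, |zone Q| = 18, |zone R| = 15.
|zone P∩zone Q|: x∈[3,9], y∈[1,2] → 6·1 = 6.
|zone P∩zone R|: x∈[3,5], y∈[3,4] → 2·1 = 2.
|zone Q∩zone R| = 0 (no overlap).
|zone P∩zone Q∩zone R| = 0.
|zone P ∪ zone Q ∪ zone R| = 54 − 8 + 0 = 46.00.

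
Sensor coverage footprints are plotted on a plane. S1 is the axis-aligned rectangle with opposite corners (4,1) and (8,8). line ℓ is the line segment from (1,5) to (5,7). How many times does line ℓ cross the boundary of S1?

1

The segment meets the boundary at (4,6.5).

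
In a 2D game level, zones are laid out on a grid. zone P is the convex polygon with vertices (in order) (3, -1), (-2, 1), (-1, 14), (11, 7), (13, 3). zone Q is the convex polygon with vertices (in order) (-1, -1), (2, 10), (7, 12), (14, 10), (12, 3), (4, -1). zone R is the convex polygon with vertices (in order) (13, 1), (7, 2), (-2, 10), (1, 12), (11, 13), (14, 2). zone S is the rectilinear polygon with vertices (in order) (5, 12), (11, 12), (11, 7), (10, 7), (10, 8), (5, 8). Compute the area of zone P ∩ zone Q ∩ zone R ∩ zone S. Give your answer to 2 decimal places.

5.65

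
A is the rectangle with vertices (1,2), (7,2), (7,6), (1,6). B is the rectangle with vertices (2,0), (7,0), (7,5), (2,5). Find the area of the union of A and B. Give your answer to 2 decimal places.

34.00

By inclusion–exclusion:
Individual areas: |A| = 24, |B| = 25.
|A∩B|: x∈[2,7], y∈[2,5] → 5·3 = 15.
|A ∪ B| = 49 − 15 = 34.00.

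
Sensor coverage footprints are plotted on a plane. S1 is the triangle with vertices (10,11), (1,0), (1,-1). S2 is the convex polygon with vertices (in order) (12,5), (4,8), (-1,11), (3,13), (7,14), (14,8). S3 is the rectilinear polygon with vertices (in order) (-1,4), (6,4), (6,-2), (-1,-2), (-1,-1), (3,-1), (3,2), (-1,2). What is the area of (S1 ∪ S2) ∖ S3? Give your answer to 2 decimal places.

69.31

|S1 ∪ S2| = 70.4388.
|(S1 ∪ S2) ∩ S3| = 1.1326.
|(S1 ∪ S2) ∖ S3| = 70.4388 − 1.1326 = 69.31.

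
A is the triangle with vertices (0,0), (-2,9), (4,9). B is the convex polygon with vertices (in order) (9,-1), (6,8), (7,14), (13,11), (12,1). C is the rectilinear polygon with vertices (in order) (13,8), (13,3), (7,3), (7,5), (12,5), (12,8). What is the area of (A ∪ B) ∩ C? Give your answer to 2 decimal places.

11.58

The region (A ∪ B) ∩ C is the polygon with vertices (7,5), (12,5), (12,8), (12.7,8), (12.2,3), (7.667,3).
By the shoelace formula its area is 11.58.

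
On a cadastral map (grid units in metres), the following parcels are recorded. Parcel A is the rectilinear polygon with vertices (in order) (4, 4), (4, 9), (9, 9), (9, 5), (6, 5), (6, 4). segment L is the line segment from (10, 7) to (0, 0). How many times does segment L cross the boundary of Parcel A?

4

The segment meets the boundary at (6,4.2), (7.143,5), (9,6.3), (5.714,4).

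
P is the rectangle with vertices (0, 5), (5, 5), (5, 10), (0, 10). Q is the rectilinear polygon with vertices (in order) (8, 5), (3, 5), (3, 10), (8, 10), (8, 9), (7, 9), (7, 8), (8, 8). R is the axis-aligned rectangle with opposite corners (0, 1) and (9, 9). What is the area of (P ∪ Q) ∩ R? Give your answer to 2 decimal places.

31.00

|P ∪ Q| = 39.
|(P ∪ Q) ∩ R| = 31.00.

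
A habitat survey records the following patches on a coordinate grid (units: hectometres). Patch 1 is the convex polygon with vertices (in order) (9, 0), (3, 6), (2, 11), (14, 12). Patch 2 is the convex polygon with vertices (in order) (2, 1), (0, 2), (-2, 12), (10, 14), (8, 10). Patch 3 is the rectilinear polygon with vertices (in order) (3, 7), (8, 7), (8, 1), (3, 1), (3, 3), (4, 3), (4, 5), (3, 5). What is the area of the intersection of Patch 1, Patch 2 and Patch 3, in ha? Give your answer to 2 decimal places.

The intersection is the polygon with vertices (4.4,4.6), (4,5), (3,6), (3,7), (6,7).
By the shoelace formula its area is 4.30.

4.30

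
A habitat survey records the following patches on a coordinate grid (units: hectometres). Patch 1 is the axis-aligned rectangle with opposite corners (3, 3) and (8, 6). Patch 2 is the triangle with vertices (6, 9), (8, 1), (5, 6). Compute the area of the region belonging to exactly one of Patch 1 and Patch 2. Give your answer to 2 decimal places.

|Patch 1| = 15, |Patch 2| = 7, |Patch 1∩Patch 2| = 3.675.
|Patch 1 △ Patch 2| = |Patch 1| + |Patch 2| − 2·|Patch 1∩Patch 2| = 15 + 7 − 7.35 = 14.65.

14.65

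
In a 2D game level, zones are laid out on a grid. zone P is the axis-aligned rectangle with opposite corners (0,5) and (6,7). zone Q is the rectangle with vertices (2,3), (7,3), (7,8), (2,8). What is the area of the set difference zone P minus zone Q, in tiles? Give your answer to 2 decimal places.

4.00

|zone P∩zone Q|: x∈[2,6], y∈[5,7] → 4·2 = 8.
|zone P| = 12.
|zone P ∖ zone Q| = |zone P| − |zone P∩zone Q| = 12 − 8 = 4.00.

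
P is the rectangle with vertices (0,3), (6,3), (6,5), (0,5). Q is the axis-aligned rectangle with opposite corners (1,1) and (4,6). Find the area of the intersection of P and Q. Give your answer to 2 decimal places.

|P∩Q|: x∈[1,4], y∈[3,5] → 3·2 = 6.

6.00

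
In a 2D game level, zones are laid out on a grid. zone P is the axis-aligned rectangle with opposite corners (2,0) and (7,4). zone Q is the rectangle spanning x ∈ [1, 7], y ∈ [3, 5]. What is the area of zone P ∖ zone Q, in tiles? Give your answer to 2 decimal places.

15.00

|zone P∩zone Q|: x∈[2,7], y∈[3,4] → 5·1 = 5.
|zone P| = 20.
|zone P ∖ zone Q| = |zone P| − |zone P∩zone Q| = 20 − 5 = 15.00.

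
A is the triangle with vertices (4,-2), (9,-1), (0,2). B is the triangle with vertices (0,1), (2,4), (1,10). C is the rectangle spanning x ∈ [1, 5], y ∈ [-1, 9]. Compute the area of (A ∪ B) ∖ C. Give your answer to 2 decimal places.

9.76

|A ∪ B| = 19.4308.
|(A ∪ B) ∩ C| = 9.6667.
|(A ∪ B) ∖ C| = 19.4308 − 9.6667 = 9.76.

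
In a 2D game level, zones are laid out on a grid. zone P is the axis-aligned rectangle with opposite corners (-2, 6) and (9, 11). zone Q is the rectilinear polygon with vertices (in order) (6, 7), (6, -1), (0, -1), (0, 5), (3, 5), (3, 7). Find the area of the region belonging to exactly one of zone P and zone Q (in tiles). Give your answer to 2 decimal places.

91.00

|zone P| = 55, |zone Q| = 42, |zone P∩zone Q| = 3.
|zone P △ zone Q| = |zone P| + |zone Q| − 2·|zone P∩zone Q| = 55 + 42 − 6 = 91.00.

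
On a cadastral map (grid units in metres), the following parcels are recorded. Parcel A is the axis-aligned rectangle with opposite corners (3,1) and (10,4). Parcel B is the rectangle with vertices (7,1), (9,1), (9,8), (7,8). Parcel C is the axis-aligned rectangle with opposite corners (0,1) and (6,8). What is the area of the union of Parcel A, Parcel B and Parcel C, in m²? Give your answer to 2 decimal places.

By inclusion–exclusion:
Individual areas: |Parcel A| = 21, |Parcel B| = 14, |Parcel C| = 42.
|Parcel A∩Parcel B|: x∈[7,9], y∈[1,4] → 2·3 = 6.
|Parcel A∩Parcel C|: x∈[3,6], y∈[1,4] → 3·3 = 9.
|Parcel B∩Parcel C| = 0 (no overlap).
|Parcel A∩Parcel B∩Parcel C| = 0.
|Parcel A ∪ Parcel B ∪ Parcel C| = 77 − 15 + 0 = 62.00.

62.00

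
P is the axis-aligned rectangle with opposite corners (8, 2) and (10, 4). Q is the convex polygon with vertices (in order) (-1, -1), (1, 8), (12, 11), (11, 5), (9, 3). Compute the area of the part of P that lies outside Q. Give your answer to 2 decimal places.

|P| = 4, |P∩Q| = 1.7.
|P ∖ Q| = |P| − |P∩Q| = 4 − 1.7 = 2.30.

2.30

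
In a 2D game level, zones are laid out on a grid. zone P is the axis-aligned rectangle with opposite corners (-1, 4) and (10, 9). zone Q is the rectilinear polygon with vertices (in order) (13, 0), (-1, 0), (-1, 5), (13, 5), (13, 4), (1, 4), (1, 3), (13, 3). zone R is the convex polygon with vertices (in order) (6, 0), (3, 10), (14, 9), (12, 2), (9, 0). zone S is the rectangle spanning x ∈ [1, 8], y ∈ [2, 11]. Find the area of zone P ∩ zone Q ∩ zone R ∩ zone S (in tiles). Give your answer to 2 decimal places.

The intersection is the polygon with vertices (4.5,5), (8,5), (8,4), (4.8,4).
By the shoelace formula its area is 3.35.

3.35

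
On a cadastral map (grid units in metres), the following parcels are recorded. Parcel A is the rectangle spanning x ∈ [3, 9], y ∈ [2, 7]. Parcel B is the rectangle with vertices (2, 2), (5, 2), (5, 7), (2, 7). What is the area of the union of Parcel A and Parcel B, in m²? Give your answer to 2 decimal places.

35.00

By inclusion–exclusion:
Individual areas: |Parcel A| = 30, |Parcel B| = 15.
|Parcel A∩Parcel B|: x∈[3,5], y∈[2,7] → 2·5 = 10.
|Parcel A ∪ Parcel B| = 45 − 10 = 35.00.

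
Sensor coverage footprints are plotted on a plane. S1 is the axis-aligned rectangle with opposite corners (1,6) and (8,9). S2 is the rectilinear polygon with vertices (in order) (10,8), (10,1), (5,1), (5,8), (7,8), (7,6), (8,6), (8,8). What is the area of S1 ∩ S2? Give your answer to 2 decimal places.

4.00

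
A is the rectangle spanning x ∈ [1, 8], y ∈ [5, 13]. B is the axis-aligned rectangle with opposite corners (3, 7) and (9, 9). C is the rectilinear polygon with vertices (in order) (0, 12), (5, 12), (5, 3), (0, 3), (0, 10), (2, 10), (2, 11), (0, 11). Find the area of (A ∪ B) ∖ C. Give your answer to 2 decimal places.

31.00

|A ∪ B| = 58.
|(A ∪ B) ∩ C| = 27.
|(A ∪ B) ∖ C| = 58 − 27 = 31.00.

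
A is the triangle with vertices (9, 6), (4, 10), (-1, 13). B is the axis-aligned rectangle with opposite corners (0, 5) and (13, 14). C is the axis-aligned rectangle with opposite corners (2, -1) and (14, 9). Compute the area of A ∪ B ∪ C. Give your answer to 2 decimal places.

By inclusion–exclusion:
Individual areas: |A| = 2.5, |B| = 117, |C| = 120.
|A∩B| = 2.45.
|A∩C| = 0.8036.
|B∩C|: x∈[2,13], y∈[5,9] → 11·4 = 44.
|A∩B∩C| = 0.8036.
|A ∪ B ∪ C| = 239.5 − 47.2536 + 0.8036 = 193.05.

193.05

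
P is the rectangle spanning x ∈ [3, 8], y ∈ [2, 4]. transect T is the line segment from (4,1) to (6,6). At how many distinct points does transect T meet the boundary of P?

2

The segment meets the boundary at (5.2,4), (4.4,2).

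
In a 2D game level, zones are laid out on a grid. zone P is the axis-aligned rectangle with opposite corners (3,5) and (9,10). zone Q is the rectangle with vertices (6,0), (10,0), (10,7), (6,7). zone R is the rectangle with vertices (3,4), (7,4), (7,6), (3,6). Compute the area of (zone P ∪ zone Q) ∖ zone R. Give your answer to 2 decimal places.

|zone P ∪ zone Q| = 52.
|(zone P ∪ zone Q) ∩ zone R| = 5.
|(zone P ∪ zone Q) ∖ zone R| = 52 − 5 = 47.00.

47.00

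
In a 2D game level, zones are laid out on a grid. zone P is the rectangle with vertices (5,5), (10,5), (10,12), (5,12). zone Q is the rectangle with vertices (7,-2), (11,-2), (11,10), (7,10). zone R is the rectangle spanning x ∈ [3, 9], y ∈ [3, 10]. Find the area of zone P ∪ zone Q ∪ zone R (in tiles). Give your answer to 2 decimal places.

By inclusion–exclusion:
Individual areas: |zone P| = 35, |zone Q| = 48, |zone R| = 42.
|zone P∩zone Q|: x∈[7,10], y∈[5,10] → 3·5 = 15.
|zone P∩zone R|: x∈[5,9], y∈[5,10] → 4·5 = 20.
|zone Q∩zone R|: x∈[7,9], y∈[3,10] → 2·7 = 14.
|zone P∩zone Q∩zone R| = 10.
|zone P ∪ zone Q ∪ zone R| = 125 − 49 + 10 = 86.00.

86.00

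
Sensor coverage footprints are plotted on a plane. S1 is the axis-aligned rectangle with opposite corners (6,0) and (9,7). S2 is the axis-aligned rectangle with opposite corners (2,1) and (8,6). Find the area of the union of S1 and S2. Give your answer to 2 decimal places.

By inclusion–exclusion:
Individual areas: |S1| = 21, |S2| = 30.
|S1∩S2|: x∈[6,8], y∈[1,6] → 2·5 = 10.
|S1 ∪ S2| = 51 − 10 = 41.00.

41.00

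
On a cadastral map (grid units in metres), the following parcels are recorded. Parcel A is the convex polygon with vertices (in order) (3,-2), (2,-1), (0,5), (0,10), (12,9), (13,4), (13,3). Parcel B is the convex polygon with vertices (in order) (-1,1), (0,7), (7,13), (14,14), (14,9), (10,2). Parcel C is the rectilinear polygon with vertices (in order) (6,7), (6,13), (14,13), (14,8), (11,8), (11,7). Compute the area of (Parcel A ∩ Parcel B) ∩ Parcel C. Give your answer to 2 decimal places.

The region (Parcel A ∩ Parcel B) ∩ Parcel C is the polygon with vertices (12,9), (12.2,8), (11,8), (11,7), (6,7), (6,9.5).
By the shoelace formula its area is 12.60.

12.60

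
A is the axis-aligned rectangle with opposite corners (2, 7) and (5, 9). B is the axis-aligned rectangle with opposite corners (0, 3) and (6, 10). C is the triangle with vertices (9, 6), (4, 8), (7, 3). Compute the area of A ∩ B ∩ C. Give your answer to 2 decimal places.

0.50

The intersection is the polygon with vertices (5,7), (4.6,7), (4,8), (5,7.6).
By the shoelace formula its area is 0.50.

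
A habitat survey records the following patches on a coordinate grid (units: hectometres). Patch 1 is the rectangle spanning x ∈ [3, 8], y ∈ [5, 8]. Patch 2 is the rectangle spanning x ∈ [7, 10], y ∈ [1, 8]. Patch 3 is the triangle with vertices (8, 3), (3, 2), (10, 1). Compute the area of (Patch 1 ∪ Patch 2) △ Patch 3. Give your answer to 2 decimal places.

32.49

|Patch 1 ∪ Patch 2| = 33.
|(Patch 1 ∪ Patch 2) ∩ Patch 3| = 3.2571.
|(Patch 1 ∪ Patch 2) △ Patch 3| = 33 + 6 − 6.5143 = 32.49.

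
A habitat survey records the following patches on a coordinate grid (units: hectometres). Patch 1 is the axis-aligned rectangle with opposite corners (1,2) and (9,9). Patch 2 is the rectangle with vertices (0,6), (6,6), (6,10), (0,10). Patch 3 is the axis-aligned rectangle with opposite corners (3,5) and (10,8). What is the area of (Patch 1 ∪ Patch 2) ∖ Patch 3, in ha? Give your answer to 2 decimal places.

47.00

|Patch 1 ∪ Patch 2| = 65.
|(Patch 1 ∪ Patch 2) ∩ Patch 3| = 18.
|(Patch 1 ∪ Patch 2) ∖ Patch 3| = 65 − 18 = 47.00.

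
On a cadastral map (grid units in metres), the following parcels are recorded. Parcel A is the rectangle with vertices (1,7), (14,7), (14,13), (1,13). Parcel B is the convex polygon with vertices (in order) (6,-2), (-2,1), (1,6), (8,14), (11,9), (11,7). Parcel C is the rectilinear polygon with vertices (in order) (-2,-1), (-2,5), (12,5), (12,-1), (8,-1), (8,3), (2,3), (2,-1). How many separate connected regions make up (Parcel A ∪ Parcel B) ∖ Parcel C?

(Parcel A ∪ Parcel B) ∖ Parcel C splits into 2 disjoint pieces (area 97.4889, area 23.4).

2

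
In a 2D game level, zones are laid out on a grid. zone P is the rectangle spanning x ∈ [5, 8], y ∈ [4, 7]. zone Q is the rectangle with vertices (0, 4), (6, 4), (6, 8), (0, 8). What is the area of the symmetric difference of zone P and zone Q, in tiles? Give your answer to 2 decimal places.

27.00

|zone P∩zone Q|: x∈[5,6], y∈[4,7] → 1·3 = 3.
|zone P △ zone Q| = |zone P| + |zone Q| − 2·|zone P∩zone Q| = 9 + 24 − 6 = 27.00.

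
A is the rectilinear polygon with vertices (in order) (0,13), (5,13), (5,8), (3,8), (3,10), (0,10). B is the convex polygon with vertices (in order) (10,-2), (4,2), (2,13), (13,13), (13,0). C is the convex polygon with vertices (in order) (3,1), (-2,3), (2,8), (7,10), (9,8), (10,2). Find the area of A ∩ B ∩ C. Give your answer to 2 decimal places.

The intersection is the polygon with vertices (5,8), (3,8), (3,8.4), (5,9.2).
By the shoelace formula its area is 1.60.

1.60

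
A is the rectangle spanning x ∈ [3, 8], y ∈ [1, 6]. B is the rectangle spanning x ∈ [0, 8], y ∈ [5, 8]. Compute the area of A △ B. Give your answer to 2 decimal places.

|A∩B|: x∈[3,8], y∈[5,6] → 5·1 = 5.
|A △ B| = |A| + |B| − 2·|A∩B| = 25 + 24 − 10 = 39.00.

39.00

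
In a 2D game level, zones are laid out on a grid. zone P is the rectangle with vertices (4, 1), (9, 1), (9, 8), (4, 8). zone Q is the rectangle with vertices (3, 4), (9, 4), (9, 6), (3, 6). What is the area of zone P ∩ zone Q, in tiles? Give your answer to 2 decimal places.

10.00

|zone P∩zone Q|: x∈[4,9], y∈[4,6] → 5·2 = 10.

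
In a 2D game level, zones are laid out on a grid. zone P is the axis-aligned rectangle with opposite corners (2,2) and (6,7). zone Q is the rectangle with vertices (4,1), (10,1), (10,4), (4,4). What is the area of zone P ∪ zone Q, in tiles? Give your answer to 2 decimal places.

By inclusion–exclusion:
Individual areas: |zone P| = 20, |zone Q| = 18.
|zone P∩zone Q|: x∈[4,6], y∈[2,4] → 2·2 = 4.
|zone P ∪ zone Q| = 38 − 4 = 34.00.

34.00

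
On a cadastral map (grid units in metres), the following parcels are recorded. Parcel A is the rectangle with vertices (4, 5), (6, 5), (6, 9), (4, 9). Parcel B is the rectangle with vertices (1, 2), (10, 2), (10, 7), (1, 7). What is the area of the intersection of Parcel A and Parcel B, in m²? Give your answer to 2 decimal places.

4.00

|Parcel A∩Parcel B|: x∈[4,6], y∈[5,7] → 2·2 = 4.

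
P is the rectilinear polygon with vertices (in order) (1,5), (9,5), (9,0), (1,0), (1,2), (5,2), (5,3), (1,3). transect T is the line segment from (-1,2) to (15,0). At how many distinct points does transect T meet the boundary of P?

The segment meets the boundary at (9,0.75), (1,1.75).

2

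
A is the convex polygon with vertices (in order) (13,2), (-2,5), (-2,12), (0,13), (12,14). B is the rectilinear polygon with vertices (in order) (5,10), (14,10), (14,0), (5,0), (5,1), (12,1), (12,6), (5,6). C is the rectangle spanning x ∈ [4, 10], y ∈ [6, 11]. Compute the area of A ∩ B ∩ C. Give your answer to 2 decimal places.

20.00

The intersection is the polygon with vertices (5,6), (5,10), (10,10), (10,6).
By the shoelace formula its area is 20.00.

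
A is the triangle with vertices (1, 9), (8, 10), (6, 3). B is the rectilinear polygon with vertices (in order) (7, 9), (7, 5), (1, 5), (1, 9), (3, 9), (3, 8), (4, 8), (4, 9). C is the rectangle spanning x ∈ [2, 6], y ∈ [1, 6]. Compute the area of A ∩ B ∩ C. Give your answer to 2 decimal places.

The intersection is the polygon with vertices (4.333,5), (3.5,6), (6,6), (6,5).
By the shoelace formula its area is 2.08.

2.08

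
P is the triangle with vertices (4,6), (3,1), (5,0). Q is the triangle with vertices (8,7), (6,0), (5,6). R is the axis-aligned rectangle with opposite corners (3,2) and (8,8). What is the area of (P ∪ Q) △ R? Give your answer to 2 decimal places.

|P ∪ Q| = 15.
|(P ∪ Q) ∩ R| = 11.5286.
|(P ∪ Q) △ R| = 15 + 30 − 23.0571 = 21.94.

21.94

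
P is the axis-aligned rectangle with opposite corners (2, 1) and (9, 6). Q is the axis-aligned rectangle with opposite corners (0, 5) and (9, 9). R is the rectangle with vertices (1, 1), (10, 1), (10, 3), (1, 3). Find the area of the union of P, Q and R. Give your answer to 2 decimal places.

By inclusion–exclusion:
Individual areas: |P| = 35, |Q| = 36, |R| = 18.
|P∩Q|: x∈[2,9], y∈[5,6] → 7·1 = 7.
|P∩R|: x∈[2,9], y∈[1,3] → 7·2 = 14.
|Q∩R| = 0 (no overlap).
|P∩Q∩R| = 0.
|P ∪ Q ∪ R| = 89 − 21 + 0 = 68.00.

68.00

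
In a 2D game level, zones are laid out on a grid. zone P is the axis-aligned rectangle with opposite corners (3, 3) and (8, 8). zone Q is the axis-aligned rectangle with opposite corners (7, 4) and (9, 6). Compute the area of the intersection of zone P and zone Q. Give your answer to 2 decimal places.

|zone P∩zone Q|: x∈[7,8], y∈[4,6] → 1·2 = 2.

2.00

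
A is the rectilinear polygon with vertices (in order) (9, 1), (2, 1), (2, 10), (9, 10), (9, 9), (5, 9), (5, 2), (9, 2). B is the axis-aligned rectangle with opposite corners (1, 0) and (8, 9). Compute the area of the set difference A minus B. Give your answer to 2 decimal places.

|A| = 35, |A∩B| = 27.
|A ∖ B| = |A| − |A∩B| = 35 − 27 = 8.00.

8.00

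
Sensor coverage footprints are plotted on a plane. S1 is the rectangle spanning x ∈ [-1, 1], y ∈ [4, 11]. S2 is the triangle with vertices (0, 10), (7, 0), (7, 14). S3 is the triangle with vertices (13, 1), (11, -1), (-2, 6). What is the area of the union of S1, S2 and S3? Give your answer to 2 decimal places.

By inclusion–exclusion:
Individual areas: |S1| = 14, |S2| = 49, |S3| = 20.
|S1∩S2| = 1.
|S1∩S3| = 0.8205.
|S2∩S3| = 3.3608.
|S1∩S2∩S3| = 0.
|S1 ∪ S2 ∪ S3| = 83 − 5.1813 + 0 = 77.82.

77.82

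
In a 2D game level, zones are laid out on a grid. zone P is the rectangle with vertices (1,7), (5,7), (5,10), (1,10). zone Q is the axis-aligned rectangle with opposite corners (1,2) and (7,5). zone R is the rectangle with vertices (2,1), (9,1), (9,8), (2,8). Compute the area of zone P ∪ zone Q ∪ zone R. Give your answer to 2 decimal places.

By inclusion–exclusion:
Individual areas: |zone P| = 12, |zone Q| = 18, |zone R| = 49.
|zone P∩zone Q| = 0 (no overlap).
|zone P∩zone R|: x∈[2,5], y∈[7,8] → 3·1 = 3.
|zone Q∩zone R|: x∈[2,7], y∈[2,5] → 5·3 = 15.
|zone P∩zone Q∩zone R| = 0.
|zone P ∪ zone Q ∪ zone R| = 79 − 18 + 0 = 61.00.

61.00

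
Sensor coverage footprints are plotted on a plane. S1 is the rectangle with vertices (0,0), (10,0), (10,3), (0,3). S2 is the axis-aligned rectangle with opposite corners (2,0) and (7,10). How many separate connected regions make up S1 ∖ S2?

2

S1 ∖ S2 splits into 2 disjoint pieces (area 9, area 6).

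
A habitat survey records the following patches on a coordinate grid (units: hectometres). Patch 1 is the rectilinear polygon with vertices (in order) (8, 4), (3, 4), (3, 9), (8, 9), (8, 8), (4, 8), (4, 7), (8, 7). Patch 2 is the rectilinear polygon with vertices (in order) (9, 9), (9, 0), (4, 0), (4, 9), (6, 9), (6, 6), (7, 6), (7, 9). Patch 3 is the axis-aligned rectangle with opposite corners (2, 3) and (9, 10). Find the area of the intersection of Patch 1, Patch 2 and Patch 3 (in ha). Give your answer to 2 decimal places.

14.00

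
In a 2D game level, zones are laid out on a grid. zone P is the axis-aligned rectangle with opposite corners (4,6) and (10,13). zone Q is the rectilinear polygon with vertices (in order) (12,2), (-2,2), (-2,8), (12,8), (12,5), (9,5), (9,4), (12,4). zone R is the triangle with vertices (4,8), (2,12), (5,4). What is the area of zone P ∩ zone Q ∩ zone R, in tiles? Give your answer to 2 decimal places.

0.42

The intersection is the polygon with vertices (4.25,6), (4,6.667), (4,8), (4.5,6).
By the shoelace formula its area is 0.42.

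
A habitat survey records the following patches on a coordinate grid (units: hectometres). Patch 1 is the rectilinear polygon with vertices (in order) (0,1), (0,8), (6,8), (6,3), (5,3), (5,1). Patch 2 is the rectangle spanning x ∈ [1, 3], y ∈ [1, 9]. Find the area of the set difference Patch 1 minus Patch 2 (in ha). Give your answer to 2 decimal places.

26.00

|Patch 1| = 40, |Patch 1∩Patch 2| = 14.
|Patch 1 ∖ Patch 2| = |Patch 1| − |Patch 1∩Patch 2| = 40 − 14 = 26.00.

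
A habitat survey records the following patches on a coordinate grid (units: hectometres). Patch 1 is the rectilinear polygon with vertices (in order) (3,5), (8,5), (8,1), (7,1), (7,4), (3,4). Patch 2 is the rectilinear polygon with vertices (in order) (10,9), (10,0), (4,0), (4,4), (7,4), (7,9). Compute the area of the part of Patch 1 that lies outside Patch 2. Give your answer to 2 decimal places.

4.00

|Patch 1| = 8, |Patch 1∩Patch 2| = 4.
|Patch 1 ∖ Patch 2| = |Patch 1| − |Patch 1∩Patch 2| = 8 − 4 = 4.00.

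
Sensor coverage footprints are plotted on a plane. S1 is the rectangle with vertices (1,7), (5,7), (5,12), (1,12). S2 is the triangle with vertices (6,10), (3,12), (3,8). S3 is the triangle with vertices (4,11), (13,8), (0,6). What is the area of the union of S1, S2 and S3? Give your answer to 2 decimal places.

By inclusion–exclusion:
Individual areas: |S1| = 20, |S2| = 6, |S3| = 28.5.
|S1∩S2| = 5.3333.
|S1∩S3| = 10.2083.
|S2∩S3| = 4.5417.
|S1∩S2∩S3| = 3.875.
|S1 ∪ S2 ∪ S3| = 54.5 − 20.0833 + 3.875 = 38.29.

38.29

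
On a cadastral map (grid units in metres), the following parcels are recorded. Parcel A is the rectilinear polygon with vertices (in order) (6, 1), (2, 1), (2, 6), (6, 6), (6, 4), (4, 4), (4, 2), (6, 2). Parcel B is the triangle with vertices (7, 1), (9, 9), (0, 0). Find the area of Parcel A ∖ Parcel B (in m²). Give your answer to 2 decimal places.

|Parcel A| = 16, |Parcel A∩Parcel B| = 8.
|Parcel A ∖ Parcel B| = |Parcel A| − |Parcel A∩Parcel B| = 16 − 8 = 8.00.

8.00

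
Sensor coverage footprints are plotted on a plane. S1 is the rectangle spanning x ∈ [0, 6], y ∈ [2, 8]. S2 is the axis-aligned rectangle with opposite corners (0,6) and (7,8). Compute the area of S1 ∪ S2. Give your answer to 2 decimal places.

38.00

By inclusion–exclusion:
Individual areas: |S1| = 36, |S2| = 14.
|S1∩S2|: x∈[0,6], y∈[6,8] → 6·2 = 12.
|S1 ∪ S2| = 50 − 12 = 38.00.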